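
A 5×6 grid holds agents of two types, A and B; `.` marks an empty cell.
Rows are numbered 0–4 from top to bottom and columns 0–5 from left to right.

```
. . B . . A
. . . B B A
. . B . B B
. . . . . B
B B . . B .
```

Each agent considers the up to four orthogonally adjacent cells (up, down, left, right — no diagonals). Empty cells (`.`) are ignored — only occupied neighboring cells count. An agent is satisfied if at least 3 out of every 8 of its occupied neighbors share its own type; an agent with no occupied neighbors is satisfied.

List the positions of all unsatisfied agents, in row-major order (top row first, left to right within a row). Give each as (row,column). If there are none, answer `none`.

Row 0: (0,2)B 0/0 ok · (0,5)A 1/1 ok
Row 1: (1,3)B 1/1 ok · (1,4)B 2/3 ok · (1,5)A 1/3 unhappy
Row 2: (2,2)B 0/0 ok · (2,4)B 2/2 ok · (2,5)B 2/3 ok
Row 3: (3,5)B 1/1 ok
Row 4: (4,0)B 1/1 ok · (4,1)B 1/1 ok · (4,4)B 0/0 ok

(1,5)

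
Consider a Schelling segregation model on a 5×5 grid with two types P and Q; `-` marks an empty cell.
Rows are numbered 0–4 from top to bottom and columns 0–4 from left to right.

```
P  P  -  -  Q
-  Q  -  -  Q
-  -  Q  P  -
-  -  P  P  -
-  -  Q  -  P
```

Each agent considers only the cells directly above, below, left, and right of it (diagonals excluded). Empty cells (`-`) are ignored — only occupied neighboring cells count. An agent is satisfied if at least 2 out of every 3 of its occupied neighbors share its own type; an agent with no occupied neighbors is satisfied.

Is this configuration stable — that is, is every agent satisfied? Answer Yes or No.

No

Row 0: (0,0)P 1/1 ✓ · (0,1)P 1/2 ✗ · (0,4)Q 1/1 ✓
Row 1: (1,1)Q 0/1 ✗ · (1,4)Q 1/1 ✓
Row 2: (2,2)Q 0/2 ✗ · (2,3)P 1/2 ✗
Row 3: (3,2)P 1/3 ✗ · (3,3)P 2/2 ✓
Row 4: (4,2)Q 0/1 ✗ · (4,4)P 0/0 ✓
For instance (0,1) has only 1/2 same-type neighbors, below 2/3.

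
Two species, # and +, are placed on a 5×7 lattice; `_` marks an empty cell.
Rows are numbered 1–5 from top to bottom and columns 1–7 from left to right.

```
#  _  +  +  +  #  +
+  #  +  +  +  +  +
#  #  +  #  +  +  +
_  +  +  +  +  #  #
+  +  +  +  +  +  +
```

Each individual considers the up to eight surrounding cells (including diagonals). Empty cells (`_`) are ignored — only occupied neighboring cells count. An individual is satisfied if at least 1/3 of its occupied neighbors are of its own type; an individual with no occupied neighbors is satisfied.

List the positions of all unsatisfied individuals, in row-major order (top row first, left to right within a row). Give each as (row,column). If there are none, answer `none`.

Row 1: (1,1)# 1/2 ok · (1,3)+ 3/4 ok · (1,4)+ 5/5 ok · (1,5)+ 4/5 ok · (1,6)# 0/5 unhappy · (1,7)+ 2/3 ok
Row 2: (2,1)+ 0/4 unhappy · (2,2)# 3/7 ok · (2,3)+ 4/7 ok · (2,4)+ 7/8 ok · (2,5)+ 6/8 ok · (2,6)+ 7/8 ok · (2,7)+ 4/5 ok
Row 3: (3,1)# 2/4 ok · (3,2)# 2/7 unhappy · (3,3)+ 5/8 ok · (3,4)# 0/8 unhappy · (3,5)+ 6/8 ok · (3,6)+ 6/8 ok · (3,7)+ 3/5 ok
Row 4: (4,2)+ 5/7 ok · (4,3)+ 6/8 ok · (4,4)+ 7/8 ok · (4,5)+ 6/8 ok · (4,6)# 1/8 unhappy · (4,7)# 1/5 unhappy
Row 5: (5,1)+ 2/2 ok · (5,2)+ 4/4 ok · (5,3)+ 5/5 ok · (5,4)+ 5/5 ok · (5,5)+ 4/5 ok · (5,6)+ 3/5 ok · (5,7)+ 1/3 ok

(1,6), (2,1), (3,2), (3,4), (4,6), (4,7)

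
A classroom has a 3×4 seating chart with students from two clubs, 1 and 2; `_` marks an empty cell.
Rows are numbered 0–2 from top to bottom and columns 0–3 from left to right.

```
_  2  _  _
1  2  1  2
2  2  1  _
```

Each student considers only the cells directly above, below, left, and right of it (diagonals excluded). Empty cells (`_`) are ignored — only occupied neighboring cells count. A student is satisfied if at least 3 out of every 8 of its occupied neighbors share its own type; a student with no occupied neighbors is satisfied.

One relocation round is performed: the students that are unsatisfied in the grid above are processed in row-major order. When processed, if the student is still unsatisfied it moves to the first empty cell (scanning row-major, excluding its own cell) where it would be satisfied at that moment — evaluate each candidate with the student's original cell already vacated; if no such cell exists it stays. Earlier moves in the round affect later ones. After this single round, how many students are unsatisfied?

0

Initially unsatisfied (in order): (1,0), (1,2), (1,3).
  (1,0) → (0,2).
  (1,2): now satisfied by earlier moves; stays.
  (1,3) → (0,0).
Resulting grid:
2 2 1 _
_ 2 1 _
2 2 1 _
All satisfied now.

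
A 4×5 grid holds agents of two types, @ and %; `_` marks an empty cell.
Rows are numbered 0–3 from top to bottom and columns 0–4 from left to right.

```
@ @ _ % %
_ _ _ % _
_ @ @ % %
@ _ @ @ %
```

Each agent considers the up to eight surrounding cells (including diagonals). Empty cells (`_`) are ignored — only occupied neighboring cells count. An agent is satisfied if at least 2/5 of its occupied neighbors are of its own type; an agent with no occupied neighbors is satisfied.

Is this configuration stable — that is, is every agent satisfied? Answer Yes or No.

(0,0)@ 1/1 ✓
(0,1)@ 1/1 ✓
(0,3)% 2/2 ✓
(0,4)% 2/2 ✓
(1,3)% 4/5 ✓
(2,1)@ 3/3 ✓
(2,2)@ 3/5 ✓
(2,3)% 3/6 ✓
(2,4)% 3/4 ✓
(3,0)@ 1/1 ✓
(3,2)@ 3/4 ✓
(3,3)@ 2/5 ✓
(3,4)% 2/3 ✓
All meet the threshold, so the configuration is stable.

Yes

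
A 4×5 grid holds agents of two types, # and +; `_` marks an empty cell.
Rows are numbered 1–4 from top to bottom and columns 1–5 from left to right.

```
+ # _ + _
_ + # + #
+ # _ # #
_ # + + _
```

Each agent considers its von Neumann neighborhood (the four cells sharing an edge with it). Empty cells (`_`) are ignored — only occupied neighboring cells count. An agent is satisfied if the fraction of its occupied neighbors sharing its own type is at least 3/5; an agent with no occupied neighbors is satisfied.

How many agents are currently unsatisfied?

12

(1,1)+ 0/1 ✗
(1,2)# 0/2 ✗
(1,4)+ 1/1 ✓
(2,2)+ 0/3 ✗
(2,3)# 0/2 ✗
(2,4)+ 1/4 ✗
(2,5)# 1/2 ✗
(3,1)+ 0/1 ✗
(3,2)# 1/3 ✗
(3,4)# 1/3 ✗
(3,5)# 2/2 ✓
(4,2)# 1/2 ✗
(4,3)+ 1/2 ✗
(4,4)+ 1/2 ✗
Unsatisfied: (1,1), (1,2), (2,2), (2,3), (2,4), (2,5), (3,1), (3,2), (3,4), (4,2), (4,3), (4,4) — 12 in total.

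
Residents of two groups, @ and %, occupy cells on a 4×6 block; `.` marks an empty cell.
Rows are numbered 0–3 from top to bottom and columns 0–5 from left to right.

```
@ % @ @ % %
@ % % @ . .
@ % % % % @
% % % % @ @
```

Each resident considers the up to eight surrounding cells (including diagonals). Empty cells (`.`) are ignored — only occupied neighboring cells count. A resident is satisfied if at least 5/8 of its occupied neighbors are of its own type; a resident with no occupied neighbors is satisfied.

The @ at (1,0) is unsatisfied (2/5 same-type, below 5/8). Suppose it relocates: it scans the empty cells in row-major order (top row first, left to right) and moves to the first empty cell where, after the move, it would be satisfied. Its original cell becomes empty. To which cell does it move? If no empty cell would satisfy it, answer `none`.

Vacating (1,0). Empty cells in order:
  (1,4): 3/7 same-type → still unsatisfied.
  (1,5): 1/4 same-type → still unsatisfied.

none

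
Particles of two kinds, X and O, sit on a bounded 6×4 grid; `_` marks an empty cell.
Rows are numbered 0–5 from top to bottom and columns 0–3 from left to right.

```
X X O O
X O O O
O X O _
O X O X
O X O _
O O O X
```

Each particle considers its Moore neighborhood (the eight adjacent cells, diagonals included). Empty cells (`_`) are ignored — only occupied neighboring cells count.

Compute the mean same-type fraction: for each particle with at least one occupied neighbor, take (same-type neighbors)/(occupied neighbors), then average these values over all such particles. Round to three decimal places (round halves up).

0.500

(0,0)X 2/3
(0,1)X 2/5
(0,2)O 4/5
(0,3)O 3/3
(1,0)X 3/5
(1,1)O 4/8
(1,2)O 5/7
(1,3)O 4/4
(2,0)O 2/5
(2,1)X 2/8
(2,2)O 4/7
(3,0)O 2/5
(3,1)X 2/8
(3,2)O 2/6
(3,3)X 0/3
(4,0)O 3/5
(4,1)X 1/8
(4,2)O 3/7
(5,0)O 2/3
(5,1)O 4/5
(5,2)O 2/4
(5,3)X 0/2
Sum over 22 particles: 2/3 + 2/5 + 4/5 + 3/3 + 3/5 + 4/8 + 5/7 + 4/4 + 2/5 + 2/8 + 4/7 + 2/5 + 2/8 + 2/6 + 0/3 + 3/5 + 1/8 + 3/7 + 2/3 + 4/5 + 2/4 + 0/2 = 1849/168; mean = 1849/168 ÷ 22 = 1849/3696 = 0.500270… → 0.500.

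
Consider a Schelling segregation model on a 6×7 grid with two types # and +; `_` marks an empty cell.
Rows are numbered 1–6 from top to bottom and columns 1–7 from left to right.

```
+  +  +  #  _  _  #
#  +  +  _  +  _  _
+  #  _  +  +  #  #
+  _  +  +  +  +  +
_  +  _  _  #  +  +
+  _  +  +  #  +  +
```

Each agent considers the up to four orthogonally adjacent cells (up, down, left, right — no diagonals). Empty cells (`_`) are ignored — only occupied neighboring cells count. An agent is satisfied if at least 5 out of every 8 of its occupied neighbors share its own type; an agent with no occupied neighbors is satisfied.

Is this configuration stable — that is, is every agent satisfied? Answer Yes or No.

(1,1)+ 1/2 not
(1,2)+ 3/3 satisfied
(1,3)+ 2/3 satisfied
(1,4)# 0/1 not
(1,7)# 0/0 satisfied
(2,1)# 0/3 not
(2,2)+ 2/4 not
(2,3)+ 2/2 satisfied
(2,5)+ 1/1 satisfied
(3,1)+ 1/3 not
(3,2)# 0/2 not
(3,4)+ 2/2 satisfied
(3,5)+ 3/4 satisfied
(3,6)# 1/3 not
(3,7)# 1/2 not
(4,1)+ 1/1 satisfied
(4,3)+ 1/1 satisfied
(4,4)+ 3/3 satisfied
(4,5)+ 3/4 satisfied
(4,6)+ 3/4 satisfied
(4,7)+ 2/3 satisfied
(5,2)+ 0/0 satisfied
(5,5)# 1/3 not
(5,6)+ 3/4 satisfied
(5,7)+ 3/3 satisfied
(6,1)+ 0/0 satisfied
(6,3)+ 1/1 satisfied
(6,4)+ 1/2 not
(6,5)# 1/3 not
(6,6)+ 2/3 satisfied
(6,7)+ 2/2 satisfied
For instance (1,1) has only 1/2 same-type neighbors, below 5/8.

No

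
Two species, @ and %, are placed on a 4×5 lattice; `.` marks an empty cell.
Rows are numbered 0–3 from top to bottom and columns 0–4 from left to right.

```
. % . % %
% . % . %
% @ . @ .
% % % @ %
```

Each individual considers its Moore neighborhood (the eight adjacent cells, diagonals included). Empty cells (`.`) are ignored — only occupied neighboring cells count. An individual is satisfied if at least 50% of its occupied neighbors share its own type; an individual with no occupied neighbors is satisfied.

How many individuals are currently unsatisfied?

(0,1)% 2/2 ✓
(0,3)% 3/3 ✓
(0,4)% 2/2 ✓
(1,0)% 2/3 ✓
(1,2)% 2/4 ✓
(1,4)% 2/3 ✓
(2,0)% 3/4 ✓
(2,1)@ 0/6 ✗
(2,3)@ 1/5 ✗
(3,0)% 2/3 ✓
(3,1)% 3/4 ✓
(3,2)% 1/4 ✗
(3,3)@ 1/3 ✗
(3,4)% 0/2 ✗
Unsatisfied: (2,1), (2,3), (3,2), (3,3), (3,4) — 5 in total.

5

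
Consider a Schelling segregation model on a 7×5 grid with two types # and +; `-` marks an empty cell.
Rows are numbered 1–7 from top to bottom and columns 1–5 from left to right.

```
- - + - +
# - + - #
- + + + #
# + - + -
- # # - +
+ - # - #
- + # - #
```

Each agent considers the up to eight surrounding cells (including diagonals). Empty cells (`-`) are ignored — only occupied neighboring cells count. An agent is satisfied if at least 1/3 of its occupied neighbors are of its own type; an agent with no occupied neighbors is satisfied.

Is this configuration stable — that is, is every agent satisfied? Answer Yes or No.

No

Row 1: (1,3)+ 1/1 ✓ · (1,5)+ 0/1 ✗
Row 2: (2,1)# 0/1 ✗ · (2,3)+ 4/4 ✓ · (2,5)# 1/3 ✓
Row 3: (3,2)+ 3/5 ✓ · (3,3)+ 5/5 ✓ · (3,4)+ 3/5 ✓ · (3,5)# 1/3 ✓
Row 4: (4,1)# 1/3 ✓ · (4,2)+ 2/5 ✓ · (4,4)+ 3/5 ✓
Row 5: (5,2)# 3/5 ✓ · (5,3)# 2/4 ✓ · (5,5)+ 1/2 ✓
Row 6: (6,1)+ 1/2 ✓ · (6,3)# 3/4 ✓ · (6,5)# 1/2 ✓
Row 7: (7,2)+ 1/3 ✓ · (7,3)# 1/2 ✓ · (7,5)# 1/1 ✓
For instance (1,5) has only 0/1 same-type neighbors, below 1/3.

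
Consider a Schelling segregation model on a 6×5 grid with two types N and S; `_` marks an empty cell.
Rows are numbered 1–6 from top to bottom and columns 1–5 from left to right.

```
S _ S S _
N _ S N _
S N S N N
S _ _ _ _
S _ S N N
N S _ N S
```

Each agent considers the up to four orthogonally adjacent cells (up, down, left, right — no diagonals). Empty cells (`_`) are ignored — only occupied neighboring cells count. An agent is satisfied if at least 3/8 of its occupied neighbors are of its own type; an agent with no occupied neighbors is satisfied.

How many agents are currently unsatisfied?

10

Row 1: (1,1)S 0/1 ✗ · (1,3)S 2/2 ✓ · (1,4)S 1/2 ✓
Row 2: (2,1)N 0/2 ✗ · (2,3)S 2/3 ✓ · (2,4)N 1/3 ✗
Row 3: (3,1)S 1/3 ✗ · (3,2)N 0/2 ✗ · (3,3)S 1/3 ✗ · (3,4)N 2/3 ✓ · (3,5)N 1/1 ✓
Row 4: (4,1)S 2/2 ✓
Row 5: (5,1)S 1/2 ✓ · (5,3)S 0/1 ✗ · (5,4)N 2/3 ✓ · (5,5)N 1/2 ✓
Row 6: (6,1)N 0/2 ✗ · (6,2)S 0/1 ✗ · (6,4)N 1/2 ✓ · (6,5)S 0/2 ✗
Unsatisfied: (1,1), (2,1), (2,4), (3,1), (3,2), (3,3), (5,3), (6,1), (6,2), (6,5) — 10 in total.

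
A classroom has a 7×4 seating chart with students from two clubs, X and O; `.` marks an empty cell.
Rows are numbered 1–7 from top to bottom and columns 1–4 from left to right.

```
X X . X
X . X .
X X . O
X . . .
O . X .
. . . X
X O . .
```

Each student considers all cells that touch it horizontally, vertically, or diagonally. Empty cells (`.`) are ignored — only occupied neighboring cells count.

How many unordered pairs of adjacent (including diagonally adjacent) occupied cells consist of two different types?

Scan each occupied cell's neighbors to the right and below (and the two forward diagonals) so each pair is counted once.
Row 1: X(1,1)–X(1,2)= X(1,1)–X(2,1)= X(1,2)–X(2,3)= X(1,2)–X(2,1)= X(1,4)–X(2,3)=  → 0/5 unlike.
Row 2: X(2,1)–X(3,1)= X(2,1)–X(3,2)= X(2,3)–O(3,4)≠ X(2,3)–X(3,2)=  → 1/4 unlike.
Row 3: X(3,1)–X(3,2)= X(3,1)–X(4,1)= X(3,2)–X(4,1)=  → 0/3 unlike.
Row 4: X(4,1)–O(5,1)≠  → 1/1 unlike.
Row 5: X(5,3)–X(6,4)=  → 0/1 unlike.
Row 7: X(7,1)–O(7,2)≠  → 1/1 unlike.
Total adjacent occupied pairs: 15; unlike-type pairs: 3.

3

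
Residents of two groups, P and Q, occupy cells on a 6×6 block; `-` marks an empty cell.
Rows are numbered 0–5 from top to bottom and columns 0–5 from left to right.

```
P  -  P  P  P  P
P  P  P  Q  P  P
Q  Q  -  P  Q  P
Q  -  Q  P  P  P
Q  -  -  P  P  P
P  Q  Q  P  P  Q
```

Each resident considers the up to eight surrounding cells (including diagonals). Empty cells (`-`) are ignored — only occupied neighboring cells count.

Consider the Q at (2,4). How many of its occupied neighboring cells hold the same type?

1

Occupied neighbors of (2,4): (1,3)=Q, (1,4)=P, (1,5)=P, (2,3)=P, (2,5)=P, (3,3)=P, (3,4)=P, (3,5)=P.
Same type (Q): 1 of 8.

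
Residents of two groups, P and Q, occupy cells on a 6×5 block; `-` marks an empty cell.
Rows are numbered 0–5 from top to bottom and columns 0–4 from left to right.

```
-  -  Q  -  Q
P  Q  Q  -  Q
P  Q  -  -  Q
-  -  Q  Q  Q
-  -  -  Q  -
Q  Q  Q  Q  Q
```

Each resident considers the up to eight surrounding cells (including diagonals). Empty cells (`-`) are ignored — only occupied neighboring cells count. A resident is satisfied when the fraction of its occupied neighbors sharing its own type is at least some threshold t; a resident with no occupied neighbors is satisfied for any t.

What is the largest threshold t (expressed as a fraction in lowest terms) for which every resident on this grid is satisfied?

(0,2)Q 2/2
(0,4)Q 1/1
(1,0)P 1/3
(1,1)Q 3/5
(1,2)Q 3/3
(1,4)Q 2/2
(2,0)P 1/3
(2,1)Q 3/5
(2,4)Q 3/3
(3,2)Q 3/3
(3,3)Q 4/4
(3,4)Q 3/3
(4,3)Q 6/6
(5,0)Q 1/1
(5,1)Q 2/2
(5,2)Q 3/3
(5,3)Q 3/3
(5,4)Q 2/2
The smallest same-type fraction is 1/3 at (1,0), which reduces to 1/3. Any threshold above that leaves this resident unsatisfied.

1/3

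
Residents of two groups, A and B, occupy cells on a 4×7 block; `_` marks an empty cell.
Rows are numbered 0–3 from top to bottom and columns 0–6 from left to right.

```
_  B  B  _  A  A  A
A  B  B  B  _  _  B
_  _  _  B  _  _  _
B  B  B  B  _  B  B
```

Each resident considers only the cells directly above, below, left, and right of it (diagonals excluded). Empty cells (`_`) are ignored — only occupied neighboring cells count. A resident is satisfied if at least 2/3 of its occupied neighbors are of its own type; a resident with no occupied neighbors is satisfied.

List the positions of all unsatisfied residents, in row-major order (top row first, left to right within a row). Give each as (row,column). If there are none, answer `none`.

Row 0: (0,1)B 2/2 ✓ · (0,2)B 2/2 ✓ · (0,4)A 1/1 ✓ · (0,5)A 2/2 ✓ · (0,6)A 1/2 ✗
Row 1: (1,0)A 0/1 ✗ · (1,1)B 2/3 ✓ · (1,2)B 3/3 ✓ · (1,3)B 2/2 ✓ · (1,6)B 0/1 ✗
Row 2: (2,3)B 2/2 ✓
Row 3: (3,0)B 1/1 ✓ · (3,1)B 2/2 ✓ · (3,2)B 2/2 ✓ · (3,3)B 2/2 ✓ · (3,5)B 1/1 ✓ · (3,6)B 1/1 ✓

(0,6), (1,0), (1,6)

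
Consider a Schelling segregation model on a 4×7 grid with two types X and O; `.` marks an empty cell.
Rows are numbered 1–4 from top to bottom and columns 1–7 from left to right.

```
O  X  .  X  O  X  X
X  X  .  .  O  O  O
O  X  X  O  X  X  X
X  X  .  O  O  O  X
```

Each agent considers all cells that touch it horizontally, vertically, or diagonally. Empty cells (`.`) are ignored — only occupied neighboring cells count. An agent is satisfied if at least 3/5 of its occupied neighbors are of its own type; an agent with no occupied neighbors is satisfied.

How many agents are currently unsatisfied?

Row 1: (1,1)O 0/3 unhappy · (1,2)X 2/3 ok · (1,4)X 0/2 unhappy · (1,5)O 2/4 unhappy · (1,6)X 1/5 unhappy · (1,7)X 1/3 unhappy
Row 2: (2,1)X 3/5 ok · (2,2)X 4/6 ok · (2,5)O 3/7 unhappy · (2,6)O 3/8 unhappy · (2,7)O 1/5 unhappy
Row 3: (3,1)O 0/5 unhappy · (3,2)X 5/6 ok · (3,3)X 3/5 ok · (3,4)O 3/5 ok · (3,5)X 1/7 unhappy · (3,6)X 3/8 unhappy · (3,7)X 2/5 unhappy
Row 4: (4,1)X 2/3 ok · (4,2)X 3/4 ok · (4,4)O 2/4 unhappy · (4,5)O 3/5 ok · (4,6)O 1/5 unhappy · (4,7)X 2/3 ok
Unsatisfied: (1,1), (1,4), (1,5), (1,6), (1,7), (2,5), (2,6), (2,7), (3,1), (3,5), (3,6), (3,7), (4,4), (4,6) — 14 in total.

14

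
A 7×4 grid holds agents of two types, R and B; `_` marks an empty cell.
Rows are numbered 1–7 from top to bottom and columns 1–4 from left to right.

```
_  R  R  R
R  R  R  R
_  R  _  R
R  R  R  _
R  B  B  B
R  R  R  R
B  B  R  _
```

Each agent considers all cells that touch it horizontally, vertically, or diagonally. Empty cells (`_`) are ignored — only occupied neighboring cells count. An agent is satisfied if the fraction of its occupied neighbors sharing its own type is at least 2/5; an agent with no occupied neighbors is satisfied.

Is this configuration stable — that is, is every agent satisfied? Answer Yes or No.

(1,2)R 4/4 satisfied
(1,3)R 5/5 satisfied
(1,4)R 3/3 satisfied
(2,1)R 3/3 satisfied
(2,2)R 5/5 satisfied
(2,3)R 7/7 satisfied
(2,4)R 4/4 satisfied
(3,2)R 6/6 satisfied
(3,4)R 3/3 satisfied
(4,1)R 3/4 satisfied
(4,2)R 4/6 satisfied
(4,3)R 3/6 satisfied
(5,1)R 4/5 satisfied
(5,2)B 1/8 not
(5,3)B 2/7 not
(5,4)B 1/4 not
(6,1)R 2/5 satisfied
(6,2)R 4/8 satisfied
(6,3)R 3/7 satisfied
(6,4)R 2/4 satisfied
(7,1)B 1/3 not
(7,2)B 1/5 not
(7,3)R 3/4 satisfied
For instance (5,2) has only 1/8 same-type neighbors, below 2/5.

No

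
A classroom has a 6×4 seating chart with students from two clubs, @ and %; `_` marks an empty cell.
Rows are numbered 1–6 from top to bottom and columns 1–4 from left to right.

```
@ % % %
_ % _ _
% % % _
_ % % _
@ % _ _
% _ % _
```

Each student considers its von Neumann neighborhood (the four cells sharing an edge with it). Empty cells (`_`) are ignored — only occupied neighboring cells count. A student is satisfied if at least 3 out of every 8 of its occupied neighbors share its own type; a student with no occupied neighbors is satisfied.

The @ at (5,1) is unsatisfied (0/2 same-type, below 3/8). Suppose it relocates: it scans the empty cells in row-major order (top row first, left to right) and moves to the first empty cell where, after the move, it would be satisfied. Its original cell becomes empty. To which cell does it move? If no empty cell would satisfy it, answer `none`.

Vacating (5,1). Empty cells in order:
  (2,1): 1/3 same-type → still unsatisfied.
  (2,3): 0/3 same-type → still unsatisfied.
  (2,4): 0/1 same-type → still unsatisfied.
  (3,4): 0/1 same-type → still unsatisfied.
  (4,1): 0/2 same-type → still unsatisfied.
  (4,4): 0/1 same-type → still unsatisfied.
  (5,3): 0/3 same-type → still unsatisfied.
  (5,4): 0/0 same-type → satisfied — stop here.

(5,4)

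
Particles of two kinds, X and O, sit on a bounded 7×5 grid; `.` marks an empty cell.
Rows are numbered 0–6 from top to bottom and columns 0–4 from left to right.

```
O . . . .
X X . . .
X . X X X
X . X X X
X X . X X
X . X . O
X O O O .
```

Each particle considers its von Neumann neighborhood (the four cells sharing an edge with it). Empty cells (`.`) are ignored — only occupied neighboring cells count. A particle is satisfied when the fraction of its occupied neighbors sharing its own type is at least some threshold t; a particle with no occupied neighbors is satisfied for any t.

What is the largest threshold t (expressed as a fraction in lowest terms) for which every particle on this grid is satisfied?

0/1

(0,0)O 0/1
(1,0)X 2/3
(1,1)X 1/1
(2,0)X 2/2
(2,2)X 2/2
(2,3)X 3/3
(2,4)X 2/2
(3,0)X 2/2
(3,2)X 2/2
(3,3)X 4/4
(3,4)X 3/3
(4,0)X 3/3
(4,1)X 1/1
(4,3)X 2/2
(4,4)X 2/3
(5,0)X 2/2
(5,2)X 0/1
(5,4)O 0/1
(6,0)X 1/2
(6,1)O 1/2
(6,2)O 2/3
(6,3)O 1/1
The smallest same-type fraction is 0/1 at (0,0), which reduces to 0/1. Any threshold above that leaves this particle unsatisfied.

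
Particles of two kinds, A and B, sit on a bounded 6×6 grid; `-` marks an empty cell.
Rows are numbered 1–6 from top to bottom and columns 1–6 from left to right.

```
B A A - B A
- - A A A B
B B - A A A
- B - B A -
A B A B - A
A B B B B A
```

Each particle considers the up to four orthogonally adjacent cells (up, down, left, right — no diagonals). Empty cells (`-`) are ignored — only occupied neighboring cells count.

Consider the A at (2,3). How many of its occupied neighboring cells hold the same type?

Occupied neighbors of (2,3): (1,3)=A, (2,4)=A.
Same type (A): 2 of 2.

2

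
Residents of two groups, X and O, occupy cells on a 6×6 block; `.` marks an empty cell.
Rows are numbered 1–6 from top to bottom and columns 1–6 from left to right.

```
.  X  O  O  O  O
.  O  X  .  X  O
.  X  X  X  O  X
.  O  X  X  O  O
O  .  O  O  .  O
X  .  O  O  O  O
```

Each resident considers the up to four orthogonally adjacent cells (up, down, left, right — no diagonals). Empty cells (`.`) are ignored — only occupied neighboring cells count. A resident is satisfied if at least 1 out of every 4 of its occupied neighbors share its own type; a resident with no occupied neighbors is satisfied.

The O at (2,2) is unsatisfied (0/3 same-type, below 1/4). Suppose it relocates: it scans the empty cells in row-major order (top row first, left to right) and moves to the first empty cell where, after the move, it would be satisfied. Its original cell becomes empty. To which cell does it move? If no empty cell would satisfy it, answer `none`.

(2,1)

Vacating (2,2). Empty cells in order:
  (1,1): 0/1 same-type → still unsatisfied.
  (2,1): 0/0 same-type → satisfied — stop here.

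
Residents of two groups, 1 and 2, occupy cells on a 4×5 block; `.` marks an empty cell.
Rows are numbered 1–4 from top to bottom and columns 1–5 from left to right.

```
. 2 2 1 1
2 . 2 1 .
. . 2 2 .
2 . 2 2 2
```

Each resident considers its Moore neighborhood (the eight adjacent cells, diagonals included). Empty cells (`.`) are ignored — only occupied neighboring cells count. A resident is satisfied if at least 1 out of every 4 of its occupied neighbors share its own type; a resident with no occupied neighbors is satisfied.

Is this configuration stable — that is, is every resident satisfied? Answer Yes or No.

Yes

Row 1: (1,2)2 3/3 ok · (1,3)2 2/4 ok · (1,4)1 2/4 ok · (1,5)1 2/2 ok
Row 2: (2,1)2 1/1 ok · (2,3)2 4/6 ok · (2,4)1 2/6 ok
Row 3: (3,3)2 4/5 ok · (3,4)2 5/6 ok
Row 4: (4,1)2 0/0 ok · (4,3)2 3/3 ok · (4,4)2 4/4 ok · (4,5)2 2/2 ok
All meet the threshold, so the configuration is stable.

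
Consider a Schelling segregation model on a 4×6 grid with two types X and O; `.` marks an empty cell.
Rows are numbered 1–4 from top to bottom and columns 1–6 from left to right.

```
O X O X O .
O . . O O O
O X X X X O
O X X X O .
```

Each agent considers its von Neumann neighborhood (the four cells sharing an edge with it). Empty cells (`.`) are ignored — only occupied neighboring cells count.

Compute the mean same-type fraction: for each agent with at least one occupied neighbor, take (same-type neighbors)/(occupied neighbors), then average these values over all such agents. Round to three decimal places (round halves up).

Row 1: (1,1)O 1/2 · (1,2)X 0/2 · (1,3)O 0/2 · (1,4)X 0/3 · (1,5)O 1/2
Row 2: (2,1)O 2/2 · (2,4)O 1/3 · (2,5)O 3/4 · (2,6)O 2/2
Row 3: (3,1)O 2/3 · (3,2)X 2/3 · (3,3)X 3/3 · (3,4)X 3/4 · (3,5)X 1/4 · (3,6)O 1/2
Row 4: (4,1)O 1/2 · (4,2)X 2/3 · (4,3)X 3/3 · (4,4)X 2/3 · (4,5)O 0/2
Sum over 20 agents: 1/2 + 0/2 + 0/2 + 0/3 + 1/2 + 2/2 + 1/3 + 3/4 + 2/2 + 2/3 + 2/3 + 3/3 + 3/4 + 1/4 + 1/2 + 1/2 + 2/3 + 3/3 + 2/3 + 0/2 = 43/4; mean = 43/4 ÷ 20 = 43/80 = 0.5375 → 0.538.

0.538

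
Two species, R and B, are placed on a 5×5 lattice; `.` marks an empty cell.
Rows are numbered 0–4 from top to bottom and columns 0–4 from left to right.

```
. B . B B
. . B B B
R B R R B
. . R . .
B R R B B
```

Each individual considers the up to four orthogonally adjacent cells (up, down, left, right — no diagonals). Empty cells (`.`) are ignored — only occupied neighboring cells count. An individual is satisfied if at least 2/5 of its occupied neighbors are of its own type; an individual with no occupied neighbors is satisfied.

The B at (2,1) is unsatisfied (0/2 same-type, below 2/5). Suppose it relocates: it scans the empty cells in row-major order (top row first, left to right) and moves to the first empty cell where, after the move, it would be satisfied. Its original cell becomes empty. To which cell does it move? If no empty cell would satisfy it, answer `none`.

Vacating (2,1). Empty cells in order:
  (0,0): 1/1 same-type → satisfied — stop here.

(0,0)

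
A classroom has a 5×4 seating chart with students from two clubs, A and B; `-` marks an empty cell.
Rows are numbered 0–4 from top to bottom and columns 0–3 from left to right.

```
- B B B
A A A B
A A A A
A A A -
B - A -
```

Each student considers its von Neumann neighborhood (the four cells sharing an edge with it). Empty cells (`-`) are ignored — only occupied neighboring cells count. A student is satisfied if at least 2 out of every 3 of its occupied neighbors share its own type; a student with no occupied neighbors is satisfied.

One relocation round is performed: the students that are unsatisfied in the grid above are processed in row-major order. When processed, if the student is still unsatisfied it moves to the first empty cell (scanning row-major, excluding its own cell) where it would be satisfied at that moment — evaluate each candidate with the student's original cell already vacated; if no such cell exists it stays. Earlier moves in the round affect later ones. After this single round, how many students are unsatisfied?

Initially unsatisfied (in order): (0,1), (1,2), (1,3), (2,3), (4,0).
  (0,1): no empty cell satisfies it; stays.
  (1,2) → (3,3).
  (1,3): no empty cell satisfies it; stays.
  (2,3): now satisfied by earlier moves; stays.
  (4,0): no empty cell satisfies it; stays.
Resulting grid:
- B B B
A A - B
A A A A
A A A A
B - A -
Unsatisfied now: (0,1), (1,3), (4,0).

3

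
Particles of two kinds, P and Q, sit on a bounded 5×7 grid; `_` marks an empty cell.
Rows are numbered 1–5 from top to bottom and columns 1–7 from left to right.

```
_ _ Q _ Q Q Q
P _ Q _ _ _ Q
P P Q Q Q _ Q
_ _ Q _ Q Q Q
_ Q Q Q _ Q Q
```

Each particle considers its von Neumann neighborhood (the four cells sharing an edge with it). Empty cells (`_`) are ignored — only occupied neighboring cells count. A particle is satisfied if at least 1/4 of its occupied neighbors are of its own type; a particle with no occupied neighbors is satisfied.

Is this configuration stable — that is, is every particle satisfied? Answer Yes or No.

Yes

(1,3)Q 1/1 ok
(1,5)Q 1/1 ok
(1,6)Q 2/2 ok
(1,7)Q 2/2 ok
(2,1)P 1/1 ok
(2,3)Q 2/2 ok
(2,7)Q 2/2 ok
(3,1)P 2/2 ok
(3,2)P 1/2 ok
(3,3)Q 3/4 ok
(3,4)Q 2/2 ok
(3,5)Q 2/2 ok
(3,7)Q 2/2 ok
(4,3)Q 2/2 ok
(4,5)Q 2/2 ok
(4,6)Q 3/3 ok
(4,7)Q 3/3 ok
(5,2)Q 1/1 ok
(5,3)Q 3/3 ok
(5,4)Q 1/1 ok
(5,6)Q 2/2 ok
(5,7)Q 2/2 ok
All meet the threshold, so the configuration is stable.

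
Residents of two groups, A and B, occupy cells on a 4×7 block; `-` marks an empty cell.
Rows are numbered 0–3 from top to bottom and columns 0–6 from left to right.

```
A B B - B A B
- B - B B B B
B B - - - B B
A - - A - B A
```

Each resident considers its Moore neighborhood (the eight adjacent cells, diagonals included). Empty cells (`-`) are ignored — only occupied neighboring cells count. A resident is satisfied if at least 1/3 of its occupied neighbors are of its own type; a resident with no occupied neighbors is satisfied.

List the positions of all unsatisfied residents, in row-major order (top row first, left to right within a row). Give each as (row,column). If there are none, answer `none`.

(0,0), (0,5), (3,0), (3,6)

(0,0)A 0/2 not
(0,1)B 2/3 satisfied
(0,2)B 3/3 satisfied
(0,4)B 3/4 satisfied
(0,5)A 0/5 not
(0,6)B 2/3 satisfied
(1,1)B 4/5 satisfied
(1,3)B 3/3 satisfied
(1,4)B 4/5 satisfied
(1,5)B 6/7 satisfied
(1,6)B 4/5 satisfied
(2,0)B 2/3 satisfied
(2,1)B 2/3 satisfied
(2,5)B 5/6 satisfied
(2,6)B 4/5 satisfied
(3,0)A 0/2 not
(3,3)A 0/0 satisfied
(3,5)B 2/3 satisfied
(3,6)A 0/3 not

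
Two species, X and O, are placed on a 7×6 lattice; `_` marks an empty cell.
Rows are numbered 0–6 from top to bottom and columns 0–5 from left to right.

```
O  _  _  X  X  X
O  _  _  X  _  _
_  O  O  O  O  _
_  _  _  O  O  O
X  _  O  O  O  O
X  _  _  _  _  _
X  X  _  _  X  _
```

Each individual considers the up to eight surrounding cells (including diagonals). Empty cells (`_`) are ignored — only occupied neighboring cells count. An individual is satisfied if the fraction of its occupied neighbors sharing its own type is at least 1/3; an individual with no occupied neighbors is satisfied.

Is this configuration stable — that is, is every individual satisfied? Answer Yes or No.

Yes

(0,0)O 1/1 satisfied
(0,3)X 2/2 satisfied
(0,4)X 3/3 satisfied
(0,5)X 1/1 satisfied
(1,0)O 2/2 satisfied
(1,3)X 2/5 satisfied
(2,1)O 2/2 satisfied
(2,2)O 3/4 satisfied
(2,3)O 4/5 satisfied
(2,4)O 4/5 satisfied
(3,3)O 7/7 satisfied
(3,4)O 7/7 satisfied
(3,5)O 4/4 satisfied
(4,0)X 1/1 satisfied
(4,2)O 2/2 satisfied
(4,3)O 4/4 satisfied
(4,4)O 5/5 satisfied
(4,5)O 3/3 satisfied
(5,0)X 3/3 satisfied
(6,0)X 2/2 satisfied
(6,1)X 2/2 satisfied
(6,4)X 0/0 satisfied
All meet the threshold, so the configuration is stable.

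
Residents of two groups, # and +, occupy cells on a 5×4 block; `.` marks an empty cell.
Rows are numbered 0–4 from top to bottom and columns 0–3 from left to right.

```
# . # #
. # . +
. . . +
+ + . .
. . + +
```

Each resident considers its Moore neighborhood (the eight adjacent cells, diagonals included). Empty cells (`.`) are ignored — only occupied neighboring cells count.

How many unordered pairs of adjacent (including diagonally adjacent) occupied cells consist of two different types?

Scan each occupied cell's neighbors to the right and below (and the two forward diagonals) so each pair is counted once.
From row 0: 2 unlike of 5 pairs (running 2/5).
From row 1: 0 unlike of 1 pairs (running 2/6).
From row 3: 0 unlike of 2 pairs (running 2/8).
From row 4: 0 unlike of 1 pairs (running 2/9).
Total adjacent occupied pairs: 9; unlike-type pairs: 2.

2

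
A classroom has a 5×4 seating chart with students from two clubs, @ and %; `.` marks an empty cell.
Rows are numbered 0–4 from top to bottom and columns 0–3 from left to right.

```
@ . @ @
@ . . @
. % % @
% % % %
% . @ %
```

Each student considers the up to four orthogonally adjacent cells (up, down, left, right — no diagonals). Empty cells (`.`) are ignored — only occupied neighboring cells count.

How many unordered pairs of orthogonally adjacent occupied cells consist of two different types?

Scan each occupied cell's neighbors to the right and below so each pair is counted once.
From row 0: 0 unlike of 3 pairs (running 0/3).
From row 1: 0 unlike of 1 pairs (running 0/4).
From row 2: 2 unlike of 5 pairs (running 2/9).
From row 3: 1 unlike of 6 pairs (running 3/15).
From row 4: 1 unlike of 1 pairs (running 4/16).
Total adjacent occupied pairs: 16; unlike-type pairs: 4.

4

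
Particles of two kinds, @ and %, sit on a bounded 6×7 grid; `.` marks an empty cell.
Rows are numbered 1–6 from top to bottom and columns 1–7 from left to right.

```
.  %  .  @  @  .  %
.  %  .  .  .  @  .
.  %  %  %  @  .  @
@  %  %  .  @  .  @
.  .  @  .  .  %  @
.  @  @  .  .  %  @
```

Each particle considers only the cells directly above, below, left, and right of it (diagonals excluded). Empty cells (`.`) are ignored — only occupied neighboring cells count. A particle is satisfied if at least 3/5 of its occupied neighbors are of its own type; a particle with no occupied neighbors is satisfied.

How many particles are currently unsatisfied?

7

(1,2)% 1/1 satisfied
(1,4)@ 1/1 satisfied
(1,5)@ 1/1 satisfied
(1,7)% 0/0 satisfied
(2,2)% 2/2 satisfied
(2,6)@ 0/0 satisfied
(3,2)% 3/3 satisfied
(3,3)% 3/3 satisfied
(3,4)% 1/2 not
(3,5)@ 1/2 not
(3,7)@ 1/1 satisfied
(4,1)@ 0/1 not
(4,2)% 2/3 satisfied
(4,3)% 2/3 satisfied
(4,5)@ 1/1 satisfied
(4,7)@ 2/2 satisfied
(5,3)@ 1/2 not
(5,6)% 1/2 not
(5,7)@ 2/3 satisfied
(6,2)@ 1/1 satisfied
(6,3)@ 2/2 satisfied
(6,6)% 1/2 not
(6,7)@ 1/2 not
Unsatisfied: (3,4), (3,5), (4,1), (5,3), (5,6), (6,6), (6,7) — 7 in total.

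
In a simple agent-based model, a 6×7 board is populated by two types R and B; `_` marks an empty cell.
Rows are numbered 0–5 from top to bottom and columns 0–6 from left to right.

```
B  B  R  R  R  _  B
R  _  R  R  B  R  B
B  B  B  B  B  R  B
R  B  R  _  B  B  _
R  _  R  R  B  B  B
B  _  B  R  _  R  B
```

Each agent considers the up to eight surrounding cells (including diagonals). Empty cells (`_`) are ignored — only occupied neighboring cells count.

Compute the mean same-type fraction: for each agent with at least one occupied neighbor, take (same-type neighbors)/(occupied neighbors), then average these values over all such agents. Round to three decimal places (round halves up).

Row 0: (0,0)B 1/2 · (0,1)B 1/4 · (0,2)R 3/4 · (0,3)R 4/5 · (0,4)R 3/4 · (0,6)B 1/2
Row 1: (1,0)R 0/4 · (1,2)R 3/7 · (1,3)R 4/8 · (1,4)B 2/7 · (1,5)R 2/7 · (1,6)B 2/4
Row 2: (2,0)B 2/4 · (2,1)B 3/7 · (2,2)B 3/6 · (2,3)B 4/7 · (2,4)B 4/7 · (2,5)R 1/7 · (2,6)B 2/4
Row 3: (3,0)R 1/4 · (3,1)B 3/7 · (3,2)R 2/6 · (3,4)B 5/7 · (3,5)B 6/7
Row 4: (4,0)R 1/3 · (4,2)R 3/5 · (4,3)R 3/6 · (4,4)B 3/6 · (4,5)B 5/6 · (4,6)B 3/4
Row 5: (5,0)B 0/1 · (5,2)B 0/3 · (5,3)R 2/4 · (5,5)R 0/4 · (5,6)B 2/3
Sum over 35 agents: 1/2 + 1/4 + 3/4 + 4/5 + 3/4 + 1/2 + 0/4 + 3/7 + 4/8 + 2/7 + 2/7 + 2/4 + 2/4 + 3/7 + 3/6 + 4/7 + 4/7 + 1/7 + 2/4 + 1/4 + 3/7 + 2/6 + 5/7 + 6/7 + 1/3 + 3/5 + 3/6 + 3/6 + 5/6 + 3/4 + 0/1 + 0/3 + 2/4 + 0/4 + 2/3 = 6733/420; mean = 6733/420 ÷ 35 = 6733/14700 = 0.458027… → 0.458.

0.458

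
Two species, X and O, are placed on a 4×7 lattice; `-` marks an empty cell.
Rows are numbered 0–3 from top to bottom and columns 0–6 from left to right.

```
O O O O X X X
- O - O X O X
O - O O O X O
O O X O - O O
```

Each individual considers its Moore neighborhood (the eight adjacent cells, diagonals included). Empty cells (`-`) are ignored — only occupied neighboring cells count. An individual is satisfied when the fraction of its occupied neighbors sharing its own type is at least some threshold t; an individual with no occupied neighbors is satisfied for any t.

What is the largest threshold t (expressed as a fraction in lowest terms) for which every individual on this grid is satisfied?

0/1

Row 0: (0,0)O 2/2 · (0,1)O 3/3 · (0,2)O 4/4 · (0,3)O 2/4 · (0,4)X 2/5 · (0,5)X 4/5 · (0,6)X 2/3
Row 1: (1,1)O 5/5 · (1,3)O 5/7 · (1,4)X 3/8 · (1,5)O 2/8 · (1,6)X 3/5
Row 2: (2,0)O 3/3 · (2,2)O 5/6 · (2,3)O 4/6 · (2,4)O 5/7 · (2,5)X 2/7 · (2,6)O 3/5
Row 3: (3,0)O 2/2 · (3,1)O 3/4 · (3,2)X 0/4 · (3,3)O 3/4 · (3,5)O 3/4 · (3,6)O 2/3
The smallest same-type fraction is 0/4 at (3,2), which reduces to 0/1. Any threshold above that leaves this individual unsatisfied.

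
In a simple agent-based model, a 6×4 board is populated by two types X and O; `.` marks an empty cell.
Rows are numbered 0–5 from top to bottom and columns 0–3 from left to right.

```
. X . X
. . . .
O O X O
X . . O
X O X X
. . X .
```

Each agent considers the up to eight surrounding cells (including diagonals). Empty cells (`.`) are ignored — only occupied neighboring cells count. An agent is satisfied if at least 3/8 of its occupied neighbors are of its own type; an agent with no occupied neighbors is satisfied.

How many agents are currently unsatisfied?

(0,1)X 0/0 ✓
(0,3)X 0/0 ✓
(2,0)O 1/2 ✓
(2,1)O 1/3 ✗
(2,2)X 0/3 ✗
(2,3)O 1/2 ✓
(3,0)X 1/4 ✗
(3,3)O 1/4 ✗
(4,0)X 1/2 ✓
(4,1)O 0/4 ✗
(4,2)X 2/4 ✓
(4,3)X 2/3 ✓
(5,2)X 2/3 ✓
Unsatisfied: (2,1), (2,2), (3,0), (3,3), (4,1) — 5 in total.

5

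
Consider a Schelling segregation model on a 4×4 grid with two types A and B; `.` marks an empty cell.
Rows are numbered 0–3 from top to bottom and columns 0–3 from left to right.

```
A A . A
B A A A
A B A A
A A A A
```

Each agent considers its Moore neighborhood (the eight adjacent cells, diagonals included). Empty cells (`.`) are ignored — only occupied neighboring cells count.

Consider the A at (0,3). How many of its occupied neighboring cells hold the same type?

Occupied neighbors of (0,3): (1,2)=A, (1,3)=A.
Same type (A): 2 of 2.

2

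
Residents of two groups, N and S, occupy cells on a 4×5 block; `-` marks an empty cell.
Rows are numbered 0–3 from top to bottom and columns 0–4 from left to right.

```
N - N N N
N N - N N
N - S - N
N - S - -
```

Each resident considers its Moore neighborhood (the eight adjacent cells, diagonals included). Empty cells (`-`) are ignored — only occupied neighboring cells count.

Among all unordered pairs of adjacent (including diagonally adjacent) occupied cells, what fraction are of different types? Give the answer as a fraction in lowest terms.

Scan each occupied cell's neighbors to the right and below (and the two forward diagonals) so each pair is counted once.
From row 0: 0 unlike of 10 pairs (running 0/10).
From row 1: 2 unlike of 8 pairs (running 2/18).
From row 2: 0 unlike of 2 pairs (running 2/20).
Total adjacent occupied pairs: 20; unlike-type pairs: 2.
2/20 reduces to 1/10.

1/10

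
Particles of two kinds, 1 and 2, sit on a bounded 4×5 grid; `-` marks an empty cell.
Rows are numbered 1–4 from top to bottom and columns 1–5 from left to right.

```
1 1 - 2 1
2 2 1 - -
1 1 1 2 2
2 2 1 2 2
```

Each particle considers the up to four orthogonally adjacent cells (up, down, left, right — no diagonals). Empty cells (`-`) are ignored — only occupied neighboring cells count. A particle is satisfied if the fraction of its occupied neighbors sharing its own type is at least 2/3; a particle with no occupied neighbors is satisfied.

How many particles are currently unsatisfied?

(1,1)1 1/2 unhappy
(1,2)1 1/2 unhappy
(1,4)2 0/1 unhappy
(1,5)1 0/1 unhappy
(2,1)2 1/3 unhappy
(2,2)2 1/4 unhappy
(2,3)1 1/2 unhappy
(3,1)1 1/3 unhappy
(3,2)1 2/4 unhappy
(3,3)1 3/4 ok
(3,4)2 2/3 ok
(3,5)2 2/2 ok
(4,1)2 1/2 unhappy
(4,2)2 1/3 unhappy
(4,3)1 1/3 unhappy
(4,4)2 2/3 ok
(4,5)2 2/2 ok
Unsatisfied: (1,1), (1,2), (1,4), (1,5), (2,1), (2,2), (2,3), (3,1), (3,2), (4,1), (4,2), (4,3) — 12 in total.

12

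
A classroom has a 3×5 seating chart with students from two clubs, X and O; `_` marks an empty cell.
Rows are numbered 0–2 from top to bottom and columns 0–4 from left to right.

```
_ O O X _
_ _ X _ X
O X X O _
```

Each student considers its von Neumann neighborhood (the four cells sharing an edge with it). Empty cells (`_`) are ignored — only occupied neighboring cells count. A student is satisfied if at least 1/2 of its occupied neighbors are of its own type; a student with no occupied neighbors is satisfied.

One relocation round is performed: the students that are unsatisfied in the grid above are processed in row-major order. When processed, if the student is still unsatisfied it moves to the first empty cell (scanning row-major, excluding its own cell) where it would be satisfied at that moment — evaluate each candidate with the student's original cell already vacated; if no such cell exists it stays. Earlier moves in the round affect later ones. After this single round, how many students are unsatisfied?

Initially unsatisfied (in order): (0,2), (0,3), (2,0), (2,3).
  (0,2) → (0,0).
  (0,3): now satisfied by earlier moves; stays.
  (2,0) → (1,0).
  (2,3) → (1,1).
Resulting grid:
O O _ X _
O O X _ X
_ X X _ _
All satisfied now.

0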